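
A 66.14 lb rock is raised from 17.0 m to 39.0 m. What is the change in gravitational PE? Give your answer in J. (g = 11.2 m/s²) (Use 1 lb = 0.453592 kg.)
Convert to SI: m = 30.0006 kg, Δh = 22.0 m
ΔPE = mgΔh = (30.0006)(11.2)(22.0) = 7392 J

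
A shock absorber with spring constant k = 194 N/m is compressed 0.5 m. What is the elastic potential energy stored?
PE = ½kx² = ½(194)(0.5)² = 24.25 J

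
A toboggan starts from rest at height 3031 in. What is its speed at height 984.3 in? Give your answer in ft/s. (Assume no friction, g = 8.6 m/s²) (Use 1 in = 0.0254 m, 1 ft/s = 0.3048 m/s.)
Convert to SI: h₁−h₂ = 51.9862 m
mgh₁ = mgh₂ + ½mv² ⇒ v = √(2g(h₁−h₂)) = √(2·8.6·51.9862) = 29.9025 m/s = 98.11 ft/s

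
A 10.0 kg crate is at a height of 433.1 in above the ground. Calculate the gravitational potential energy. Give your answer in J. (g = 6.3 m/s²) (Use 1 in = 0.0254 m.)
Convert to SI: m = 10.0 kg, h = 11.0007 m
PE = mgh = (10.0)(6.3)(11.0007) = 693.0 J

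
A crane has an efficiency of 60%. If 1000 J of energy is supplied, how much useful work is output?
W_out = η·W_in = 0.6·1000 = 600.0 J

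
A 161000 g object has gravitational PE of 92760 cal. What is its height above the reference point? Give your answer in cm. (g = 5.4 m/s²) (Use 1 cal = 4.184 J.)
Convert to SI: m = 161.0 kg, PE = 388108 J
h = PE/(mg) = 388108/(161.0·5.4) = 446.409 m = 44640 cm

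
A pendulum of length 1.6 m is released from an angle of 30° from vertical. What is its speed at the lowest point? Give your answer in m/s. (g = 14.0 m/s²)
h = L(1 − cosθ) = 1.6(1 − cos30°) = 0.214359 m
v = √(2gh) = √(2·14.0·0.214359) = 2.45 m/s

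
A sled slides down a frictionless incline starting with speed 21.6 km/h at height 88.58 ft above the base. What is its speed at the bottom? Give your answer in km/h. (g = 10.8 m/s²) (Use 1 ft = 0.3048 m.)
Convert to SI: v₀ = 6.0 m/s, h = 26.9992 m
½mv₀² + mgh = ½mv² ⇒ v = √(v₀² + 2gh) = √(6.0² + 2·10.8·26.9992) = 24.8834 m/s = 89.58 km/h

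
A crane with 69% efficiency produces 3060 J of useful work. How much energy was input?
W_in = W_out/η = 3060/0.69 = 4435 J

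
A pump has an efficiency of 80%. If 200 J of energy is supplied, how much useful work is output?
W_out = η·W_in = 0.8·200 = 160.0 J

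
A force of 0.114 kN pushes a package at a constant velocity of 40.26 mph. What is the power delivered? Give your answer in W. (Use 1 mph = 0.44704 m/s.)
Convert to SI: F = 114.0 N, v = 17.9978 m/s
P = Fv = (114.0)(17.9978) = 2052 W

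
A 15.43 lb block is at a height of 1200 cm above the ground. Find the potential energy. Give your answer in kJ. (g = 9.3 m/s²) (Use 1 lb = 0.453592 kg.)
Convert to SI: m = 6.99892 kg, h = 12.0 m
PE = mgh = (6.99892)(9.3)(12.0) = 781.08 J = 0.7811 kJ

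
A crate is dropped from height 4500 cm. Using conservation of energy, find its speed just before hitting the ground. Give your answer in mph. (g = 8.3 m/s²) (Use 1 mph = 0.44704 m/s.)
Convert to SI: h = 45.0 m
mgh = ½mv² ⇒ v = √(2gh) = √(2·8.3·45.0) = 27.3313 m/s = 61.14 mph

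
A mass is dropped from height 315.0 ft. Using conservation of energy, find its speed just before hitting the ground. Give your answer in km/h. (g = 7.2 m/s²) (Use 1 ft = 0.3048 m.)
Convert to SI: h = 96.012 m
mgh = ½mv² ⇒ v = √(2gh) = √(2·7.2·96.012) = 37.183 m/s = 133.9 km/h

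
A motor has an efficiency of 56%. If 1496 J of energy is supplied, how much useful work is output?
W_out = η·W_in = 0.56·1496 = 837.76 J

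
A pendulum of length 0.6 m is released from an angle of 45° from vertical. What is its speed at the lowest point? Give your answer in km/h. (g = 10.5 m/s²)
h = L(1 − cosθ) = 0.6(1 − cos45°) = 0.175736 m
v = √(2gh) = √(2·10.5·0.175736) = 1.92106 m/s = 6.916 km/h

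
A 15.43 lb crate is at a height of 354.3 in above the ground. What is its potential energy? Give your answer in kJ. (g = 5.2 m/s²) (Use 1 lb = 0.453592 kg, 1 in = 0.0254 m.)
Convert to SI: m = 6.99892 kg, h = 8.99922 m
PE = mgh = (6.99892)(5.2)(8.99922) = 327.521 J = 0.3275 kJ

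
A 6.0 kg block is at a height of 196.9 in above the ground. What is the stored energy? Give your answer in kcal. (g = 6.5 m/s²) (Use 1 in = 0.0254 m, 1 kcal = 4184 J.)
Convert to SI: m = 6.0 kg, h = 5.00126 m
PE = mgh = (6.0)(6.5)(5.00126) = 195.049 J = 0.04662 kcal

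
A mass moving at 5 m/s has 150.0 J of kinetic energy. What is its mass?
m = 2·KE/v² = 2·150.0/(5)² = 12.0 kg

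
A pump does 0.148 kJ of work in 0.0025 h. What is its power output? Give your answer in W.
Convert to SI: W = 148.0 J, t = 9.0 s
P = W/t = 148.0/9.0 = 16.44 W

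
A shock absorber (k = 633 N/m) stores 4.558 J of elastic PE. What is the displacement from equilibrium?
x = √(2·PE/k) = √(2·4.558/633) = 0.12 m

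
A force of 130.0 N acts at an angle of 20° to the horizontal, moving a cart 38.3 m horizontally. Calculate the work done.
W = F·d·cosθ = (130.0)(38.3)cos(20°) = 4679 J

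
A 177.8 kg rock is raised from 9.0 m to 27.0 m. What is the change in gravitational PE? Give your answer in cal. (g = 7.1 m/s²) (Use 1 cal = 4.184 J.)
ΔPE = mgΔh = (177.8)(7.1)(18.0) = 22722.8 J = 5431 cal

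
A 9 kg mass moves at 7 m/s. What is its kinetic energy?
KE = ½mv² = ½(9)(7)² = 220.5 J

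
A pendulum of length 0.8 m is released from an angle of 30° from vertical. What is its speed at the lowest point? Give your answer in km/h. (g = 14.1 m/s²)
h = L(1 − cosθ) = 0.8(1 − cos30°) = 0.10718 m
v = √(2gh) = √(2·14.1·0.10718) = 1.73852 m/s = 6.259 km/h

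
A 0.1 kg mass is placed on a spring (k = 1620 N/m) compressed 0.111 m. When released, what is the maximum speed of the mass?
½kx² = ½mv² ⇒ v = x√(k/m) = (0.111)√(1620/0.1) = 14.13 m/s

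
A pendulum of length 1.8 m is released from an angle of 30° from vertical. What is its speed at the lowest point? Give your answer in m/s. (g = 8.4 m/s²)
h = L(1 − cosθ) = 1.8(1 − cos30°) = 0.241154 m
v = √(2gh) = √(2·8.4·0.241154) = 2.013 m/s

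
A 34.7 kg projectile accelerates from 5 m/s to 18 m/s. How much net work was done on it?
W = ΔKE = ½m(v₂² − v₁²) = ½(34.7)(18² − 5²) = 5187.65 J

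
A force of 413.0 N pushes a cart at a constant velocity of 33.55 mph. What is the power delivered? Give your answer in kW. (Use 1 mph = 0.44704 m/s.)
Convert to SI: F = 413.0 N, v = 14.9982 m/s
P = Fv = (413.0)(14.9982) = 6194.25 W = 6.194 kW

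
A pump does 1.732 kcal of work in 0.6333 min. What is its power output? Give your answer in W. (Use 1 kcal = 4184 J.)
Convert to SI: W = 7246.69 J, t = 37.998 s
P = W/t = 7246.69/37.998 = 190.7 W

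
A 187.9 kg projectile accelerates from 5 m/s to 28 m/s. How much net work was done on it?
W = ΔKE = ½m(v₂² − v₁²) = ½(187.9)(28² − 5²) = 71308.05 J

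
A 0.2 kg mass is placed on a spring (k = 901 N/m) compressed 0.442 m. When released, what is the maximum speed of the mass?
½kx² = ½mv² ⇒ v = x√(k/m) = (0.442)√(901/0.2) = 29.67 m/s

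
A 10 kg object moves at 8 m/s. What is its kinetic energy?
KE = ½mv² = ½(10)(8)² = 320.0 J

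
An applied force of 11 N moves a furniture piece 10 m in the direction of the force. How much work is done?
W = F·d = (11)(10) = 110.0 J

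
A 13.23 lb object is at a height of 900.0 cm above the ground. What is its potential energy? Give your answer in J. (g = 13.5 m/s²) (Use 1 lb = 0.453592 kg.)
Convert to SI: m = 6.00102 kg, h = 9.0 m
PE = mgh = (6.00102)(13.5)(9.0) = 729.1 J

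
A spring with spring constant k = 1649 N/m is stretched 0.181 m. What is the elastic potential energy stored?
PE = ½kx² = ½(1649)(0.181)² = 27.01 J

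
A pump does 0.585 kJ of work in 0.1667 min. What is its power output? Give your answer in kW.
Convert to SI: W = 585.0 J, t = 10.002 s
P = W/t = 585.0/10.002 = 58.4883 W = 0.05849 kW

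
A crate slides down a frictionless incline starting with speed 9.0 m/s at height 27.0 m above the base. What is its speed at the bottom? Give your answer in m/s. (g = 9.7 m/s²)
½mv₀² + mgh = ½mv² ⇒ v = √(v₀² + 2gh) = √(9.0² + 2·9.7·27.0) = 24.59 m/s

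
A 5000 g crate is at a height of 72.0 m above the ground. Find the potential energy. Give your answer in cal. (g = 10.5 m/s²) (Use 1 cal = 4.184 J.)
Convert to SI: m = 5.0 kg, h = 72.0 m
PE = mgh = (5.0)(10.5)(72.0) = 3780.0 J = 903.4 cal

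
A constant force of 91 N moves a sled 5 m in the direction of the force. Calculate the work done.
W = F·d = (91)(5) = 455.0 J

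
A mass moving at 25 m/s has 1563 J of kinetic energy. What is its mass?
m = 2·KE/v² = 2·1563/(25)² = 5.002 kg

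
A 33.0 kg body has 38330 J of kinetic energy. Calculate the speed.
v = √(2·KE/m) = √(2·38330/33.0) = 48.2 m/s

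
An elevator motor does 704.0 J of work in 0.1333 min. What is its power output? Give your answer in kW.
Convert to SI: W = 704.0 J, t = 7.998 s
P = W/t = 704.0/7.998 = 88.022 W = 0.08802 kW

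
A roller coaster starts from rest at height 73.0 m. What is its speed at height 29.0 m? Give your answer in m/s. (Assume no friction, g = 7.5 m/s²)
mgh₁ = mgh₂ + ½mv² ⇒ v = √(2g(h₁−h₂)) = √(2·7.5·44.0) = 25.69 m/s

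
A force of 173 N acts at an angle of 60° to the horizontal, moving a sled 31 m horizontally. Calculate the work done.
W = F·d·cosθ = (173)(31)cos(60°) = 2682 J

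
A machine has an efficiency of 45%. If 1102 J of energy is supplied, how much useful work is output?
W_out = η·W_in = 0.45·1102 = 495.9 J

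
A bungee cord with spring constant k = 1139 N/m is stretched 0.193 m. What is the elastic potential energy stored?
PE = ½kx² = ½(1139)(0.193)² = 21.21 J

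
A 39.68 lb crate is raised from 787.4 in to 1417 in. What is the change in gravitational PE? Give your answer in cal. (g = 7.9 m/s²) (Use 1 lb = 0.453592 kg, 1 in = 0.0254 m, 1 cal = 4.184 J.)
Convert to SI: m = 17.9985 kg, Δh = 15.9918 m
ΔPE = mgΔh = (17.9985)(7.9)(15.9918) = 2273.85 J = 543.5 cal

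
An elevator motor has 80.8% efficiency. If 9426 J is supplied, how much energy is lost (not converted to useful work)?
W_lost = W_in(1 − η) = 9426·(1 − 0.808) = 1810 J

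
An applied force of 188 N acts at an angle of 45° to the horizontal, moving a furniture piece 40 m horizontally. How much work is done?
W = F·d·cosθ = (188)(40)cos(45°) = 5317 J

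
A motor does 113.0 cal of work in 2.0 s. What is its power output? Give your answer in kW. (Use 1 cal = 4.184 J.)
Convert to SI: W = 472.792 J, t = 2.0 s
P = W/t = 472.792/2.0 = 236.396 W = 0.2364 kW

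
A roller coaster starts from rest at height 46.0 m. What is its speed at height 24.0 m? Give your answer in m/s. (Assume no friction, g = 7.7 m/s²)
mgh₁ = mgh₂ + ½mv² ⇒ v = √(2g(h₁−h₂)) = √(2·7.7·22.0) = 18.41 m/s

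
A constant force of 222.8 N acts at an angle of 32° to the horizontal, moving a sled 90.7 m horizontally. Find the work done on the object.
W = F·d·cosθ = (222.8)(90.7)cos(32°) = 17140 J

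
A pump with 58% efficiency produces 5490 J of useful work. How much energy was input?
W_in = W_out/η = 5490/0.58 = 9466 J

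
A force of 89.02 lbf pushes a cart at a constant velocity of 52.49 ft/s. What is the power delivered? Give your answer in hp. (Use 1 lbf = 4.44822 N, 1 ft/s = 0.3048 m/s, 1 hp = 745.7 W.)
Convert to SI: F = 395.981 N, v = 15.999 m/s
P = Fv = (395.981)(15.999) = 6335.27 W = 8.496 hp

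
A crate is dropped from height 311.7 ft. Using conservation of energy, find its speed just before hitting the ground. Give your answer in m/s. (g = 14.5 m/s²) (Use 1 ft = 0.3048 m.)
Convert to SI: h = 95.0062 m
mgh = ½mv² ⇒ v = √(2gh) = √(2·14.5·95.0062) = 52.49 m/s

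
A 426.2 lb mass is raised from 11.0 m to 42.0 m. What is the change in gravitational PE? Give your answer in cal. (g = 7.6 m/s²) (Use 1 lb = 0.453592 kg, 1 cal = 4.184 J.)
Convert to SI: m = 193.321 kg, Δh = 31.0 m
ΔPE = mgΔh = (193.321)(7.6)(31.0) = 45546.4 J = 10890 cal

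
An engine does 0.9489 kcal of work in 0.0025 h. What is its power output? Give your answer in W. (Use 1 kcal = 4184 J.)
Convert to SI: W = 3970.2 J, t = 9.0 s
P = W/t = 3970.2/9.0 = 441.1 W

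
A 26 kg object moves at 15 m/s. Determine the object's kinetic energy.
KE = ½mv² = ½(26)(15)² = 2925.0 J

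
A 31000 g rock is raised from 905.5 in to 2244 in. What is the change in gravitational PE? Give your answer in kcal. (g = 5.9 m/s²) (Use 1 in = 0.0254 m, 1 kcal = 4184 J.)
Convert to SI: m = 31.0 kg, Δh = 33.9979 m
ΔPE = mgΔh = (31.0)(5.9)(33.9979) = 6218.22 J = 1.486 kcal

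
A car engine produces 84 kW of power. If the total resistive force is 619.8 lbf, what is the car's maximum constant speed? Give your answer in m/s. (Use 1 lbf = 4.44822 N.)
Convert to SI: F = 2757.01 N
P = Fv ⇒ v = P/F = 84000 W/2757.01 N = 30.47 m/s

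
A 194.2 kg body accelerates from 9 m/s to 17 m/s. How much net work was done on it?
W = ΔKE = ½m(v₂² − v₁²) = ½(194.2)(17² − 9²) = 20196.8 J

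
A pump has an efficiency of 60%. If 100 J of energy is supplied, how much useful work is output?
W_out = η·W_in = 0.6·100 = 60.0 J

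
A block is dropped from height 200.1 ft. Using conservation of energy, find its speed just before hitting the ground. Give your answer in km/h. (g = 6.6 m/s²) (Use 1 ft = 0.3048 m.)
Convert to SI: h = 60.9905 m
mgh = ½mv² ⇒ v = √(2gh) = √(2·6.6·60.9905) = 28.3738 m/s = 102.1 km/h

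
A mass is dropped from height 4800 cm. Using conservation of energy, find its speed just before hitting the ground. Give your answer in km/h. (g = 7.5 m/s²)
Convert to SI: h = 48.0 m
mgh = ½mv² ⇒ v = √(2gh) = √(2·7.5·48.0) = 26.8328 m/s = 96.6 km/h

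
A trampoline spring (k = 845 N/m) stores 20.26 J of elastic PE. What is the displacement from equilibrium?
x = √(2·PE/k) = √(2·20.26/845) = 0.219 m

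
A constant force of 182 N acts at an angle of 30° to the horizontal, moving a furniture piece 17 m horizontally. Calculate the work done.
W = F·d·cosθ = (182)(17)cos(30°) = 2679 J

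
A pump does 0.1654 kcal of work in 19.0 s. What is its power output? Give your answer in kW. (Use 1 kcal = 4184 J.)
Convert to SI: W = 692.034 J, t = 19.0 s
P = W/t = 692.034/19.0 = 36.4228 W = 0.03642 kW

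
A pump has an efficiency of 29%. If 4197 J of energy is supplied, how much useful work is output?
W_out = η·W_in = 0.29·4197 = 1217.13 J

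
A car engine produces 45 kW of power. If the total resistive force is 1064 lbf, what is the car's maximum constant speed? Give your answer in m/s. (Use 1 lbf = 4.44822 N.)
Convert to SI: F = 4732.91 N
P = Fv ⇒ v = P/F = 45000 W/4732.91 N = 9.508 m/s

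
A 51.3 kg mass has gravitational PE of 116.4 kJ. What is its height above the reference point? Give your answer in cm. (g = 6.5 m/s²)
Convert to SI: m = 51.3 kg, PE = 116400 J
h = PE/(mg) = 116400/(51.3·6.5) = 349.078 m = 34910 cm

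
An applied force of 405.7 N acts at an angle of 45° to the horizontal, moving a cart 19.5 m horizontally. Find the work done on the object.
W = F·d·cosθ = (405.7)(19.5)cos(45°) = 5594 J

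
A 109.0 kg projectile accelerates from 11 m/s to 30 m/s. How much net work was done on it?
W = ΔKE = ½m(v₂² − v₁²) = ½(109.0)(30² − 11²) = 42455.5 J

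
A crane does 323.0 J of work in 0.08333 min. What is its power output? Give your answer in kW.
Convert to SI: W = 323.0 J, t = 4.9998 s
P = W/t = 323.0/4.9998 = 64.6026 W = 0.0646 kW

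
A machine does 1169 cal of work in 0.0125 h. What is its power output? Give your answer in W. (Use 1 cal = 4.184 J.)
Convert to SI: W = 4891.1 J, t = 45.0 s
P = W/t = 4891.1/45.0 = 108.7 W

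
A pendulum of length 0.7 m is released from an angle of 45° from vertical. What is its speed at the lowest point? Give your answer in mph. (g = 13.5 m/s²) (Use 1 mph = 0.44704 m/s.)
h = L(1 − cosθ) = 0.7(1 − cos45°) = 0.205025 m
v = √(2gh) = √(2·13.5·0.205025) = 2.3528 m/s = 5.263 mph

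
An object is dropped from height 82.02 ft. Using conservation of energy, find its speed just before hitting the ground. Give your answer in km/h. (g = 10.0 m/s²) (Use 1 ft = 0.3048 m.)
Convert to SI: h = 24.9997 m
mgh = ½mv² ⇒ v = √(2gh) = √(2·10.0·24.9997) = 22.3605 m/s = 80.5 km/h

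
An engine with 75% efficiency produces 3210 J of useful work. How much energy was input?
W_in = W_out/η = 3210/0.75 = 4280 J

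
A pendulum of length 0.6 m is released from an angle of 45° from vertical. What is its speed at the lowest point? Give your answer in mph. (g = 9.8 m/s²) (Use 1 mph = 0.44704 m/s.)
h = L(1 − cosθ) = 0.6(1 − cos45°) = 0.175736 m
v = √(2gh) = √(2·9.8·0.175736) = 1.85592 m/s = 4.152 mph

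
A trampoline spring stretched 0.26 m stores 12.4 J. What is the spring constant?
k = 2·PE/x² = 2·12.4/(0.26)² = 366.9 N/m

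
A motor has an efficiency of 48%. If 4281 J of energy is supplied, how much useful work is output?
W_out = η·W_in = 0.48·4281 = 2054.88 J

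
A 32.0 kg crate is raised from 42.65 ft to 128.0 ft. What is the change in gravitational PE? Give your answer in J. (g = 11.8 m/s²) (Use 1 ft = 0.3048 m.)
Convert to SI: m = 32.0 kg, Δh = 26.0147 m
ΔPE = mgΔh = (32.0)(11.8)(26.0147) = 9823 J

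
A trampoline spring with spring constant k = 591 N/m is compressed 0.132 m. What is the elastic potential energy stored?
PE = ½kx² = ½(591)(0.132)² = 5.149 J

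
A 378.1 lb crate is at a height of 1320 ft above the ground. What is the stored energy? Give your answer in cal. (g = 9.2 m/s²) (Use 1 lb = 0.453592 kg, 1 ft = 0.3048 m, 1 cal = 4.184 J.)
Convert to SI: m = 171.503 kg, h = 402.336 m
PE = mgh = (171.503)(9.2)(402.336) = 634817 J = 151700 cal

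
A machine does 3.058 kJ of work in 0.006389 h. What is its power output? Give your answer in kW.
Convert to SI: W = 3058.0 J, t = 23.0004 s
P = W/t = 3058.0/23.0004 = 132.954 W = 0.133 kW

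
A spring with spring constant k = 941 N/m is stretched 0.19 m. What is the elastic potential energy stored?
PE = ½kx² = ½(941)(0.19)² = 16.99 J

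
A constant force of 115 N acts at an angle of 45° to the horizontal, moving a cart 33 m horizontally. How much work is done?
W = F·d·cosθ = (115)(33)cos(45°) = 2683 J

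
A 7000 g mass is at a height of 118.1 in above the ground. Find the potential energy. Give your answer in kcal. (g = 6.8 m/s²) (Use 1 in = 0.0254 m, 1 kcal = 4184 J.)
Convert to SI: m = 7.0 kg, h = 2.99974 m
PE = mgh = (7.0)(6.8)(2.99974) = 142.788 J = 0.03413 kcal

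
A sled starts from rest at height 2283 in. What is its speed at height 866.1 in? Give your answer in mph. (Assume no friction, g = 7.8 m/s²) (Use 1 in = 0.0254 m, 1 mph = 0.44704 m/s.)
Convert to SI: h₁−h₂ = 35.9893 m
mgh₁ = mgh₂ + ½mv² ⇒ v = √(2g(h₁−h₂)) = √(2·7.8·35.9893) = 23.6946 m/s = 53.0 mph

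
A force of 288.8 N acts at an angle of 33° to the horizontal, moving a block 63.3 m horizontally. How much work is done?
W = F·d·cosθ = (288.8)(63.3)cos(33°) = 15330 J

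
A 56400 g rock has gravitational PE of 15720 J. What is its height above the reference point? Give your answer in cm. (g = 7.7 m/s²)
Convert to SI: m = 56.4 kg, PE = 15720.0 J
h = PE/(mg) = 15720.0/(56.4·7.7) = 36.1978 m = 3620 cm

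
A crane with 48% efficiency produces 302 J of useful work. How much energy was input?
W_in = W_out/η = 302/0.48 = 629.2 J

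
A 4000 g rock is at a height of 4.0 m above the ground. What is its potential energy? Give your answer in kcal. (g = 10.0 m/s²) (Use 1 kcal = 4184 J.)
Convert to SI: m = 4.0 kg, h = 4.0 m
PE = mgh = (4.0)(10.0)(4.0) = 160.0 J = 0.03824 kcal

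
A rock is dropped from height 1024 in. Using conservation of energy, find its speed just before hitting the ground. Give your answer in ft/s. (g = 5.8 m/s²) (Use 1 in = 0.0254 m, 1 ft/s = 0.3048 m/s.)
Convert to SI: h = 26.0096 m
mgh = ½mv² ⇒ v = √(2gh) = √(2·5.8·26.0096) = 17.3698 m/s = 56.99 ft/s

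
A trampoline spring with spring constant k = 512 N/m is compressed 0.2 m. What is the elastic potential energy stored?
PE = ½kx² = ½(512)(0.2)² = 10.24 J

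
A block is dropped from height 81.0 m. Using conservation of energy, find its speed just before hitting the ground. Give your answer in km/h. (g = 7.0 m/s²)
mgh = ½mv² ⇒ v = √(2gh) = √(2·7.0·81.0) = 33.6749 m/s = 121.2 km/h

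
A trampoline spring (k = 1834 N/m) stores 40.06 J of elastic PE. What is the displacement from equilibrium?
x = √(2·PE/k) = √(2·40.06/1834) = 0.209 m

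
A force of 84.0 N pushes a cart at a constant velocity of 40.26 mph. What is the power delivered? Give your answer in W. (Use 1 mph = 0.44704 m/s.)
Convert to SI: F = 84.0 N, v = 17.9978 m/s
P = Fv = (84.0)(17.9978) = 1512 W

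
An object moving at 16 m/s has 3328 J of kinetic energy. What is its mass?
m = 2·KE/v² = 2·3328/(16)² = 26.0 kg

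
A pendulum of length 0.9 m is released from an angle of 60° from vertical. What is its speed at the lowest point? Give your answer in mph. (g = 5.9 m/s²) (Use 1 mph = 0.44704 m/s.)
h = L(1 − cosθ) = 0.9(1 − cos60°) = 0.45 m
v = √(2gh) = √(2·5.9·0.45) = 2.30434 m/s = 5.155 mph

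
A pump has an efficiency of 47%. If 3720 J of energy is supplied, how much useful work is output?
W_out = η·W_in = 0.47·3720 = 1748.4 J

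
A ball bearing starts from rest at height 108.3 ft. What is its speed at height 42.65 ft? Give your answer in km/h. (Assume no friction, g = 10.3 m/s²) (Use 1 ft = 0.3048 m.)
Convert to SI: h₁−h₂ = 20.0101 m
mgh₁ = mgh₂ + ½mv² ⇒ v = √(2g(h₁−h₂)) = √(2·10.3·20.0101) = 20.3029 m/s = 73.09 km/h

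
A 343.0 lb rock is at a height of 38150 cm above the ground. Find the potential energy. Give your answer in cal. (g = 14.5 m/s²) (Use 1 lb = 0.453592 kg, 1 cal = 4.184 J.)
Convert to SI: m = 155.582 kg, h = 381.5 m
PE = mgh = (155.582)(14.5)(381.5) = 860641 J = 205700 cal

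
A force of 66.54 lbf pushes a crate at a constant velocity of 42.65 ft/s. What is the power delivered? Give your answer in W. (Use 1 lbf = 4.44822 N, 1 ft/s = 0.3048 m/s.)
Convert to SI: F = 295.985 N, v = 12.9997 m/s
P = Fv = (295.985)(12.9997) = 3848 W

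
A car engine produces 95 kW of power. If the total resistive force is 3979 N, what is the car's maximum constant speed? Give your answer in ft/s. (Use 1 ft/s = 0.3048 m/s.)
P = Fv ⇒ v = P/F = 95000 W/3979.0 N = 23.8753 m/s = 78.33 ft/s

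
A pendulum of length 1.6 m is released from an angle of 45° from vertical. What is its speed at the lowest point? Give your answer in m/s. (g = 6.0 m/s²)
h = L(1 − cosθ) = 1.6(1 − cos45°) = 0.468629 m
v = √(2gh) = √(2·6.0·0.468629) = 2.371 m/s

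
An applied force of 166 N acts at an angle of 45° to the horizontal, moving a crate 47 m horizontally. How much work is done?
W = F·d·cosθ = (166)(47)cos(45°) = 5517 J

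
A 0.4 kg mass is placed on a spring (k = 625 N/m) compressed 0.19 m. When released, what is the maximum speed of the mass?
½kx² = ½mv² ⇒ v = x√(k/m) = (0.19)√(625/0.4) = 7.51 m/s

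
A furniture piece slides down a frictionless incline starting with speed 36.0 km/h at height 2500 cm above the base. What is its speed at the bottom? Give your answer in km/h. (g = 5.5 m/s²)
Convert to SI: v₀ = 10.0 m/s, h = 25.0 m
½mv₀² + mgh = ½mv² ⇒ v = √(v₀² + 2gh) = √(10.0² + 2·5.5·25.0) = 19.3649 m/s = 69.71 km/h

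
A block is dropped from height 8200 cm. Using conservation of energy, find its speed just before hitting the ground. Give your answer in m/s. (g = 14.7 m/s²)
Convert to SI: h = 82.0 m
mgh = ½mv² ⇒ v = √(2gh) = √(2·14.7·82.0) = 49.1 m/s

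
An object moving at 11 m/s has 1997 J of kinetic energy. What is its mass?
m = 2·KE/v² = 2·1997/(11)² = 33.01 kg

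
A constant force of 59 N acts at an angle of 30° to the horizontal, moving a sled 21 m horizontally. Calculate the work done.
W = F·d·cosθ = (59)(21)cos(30°) = 1073 J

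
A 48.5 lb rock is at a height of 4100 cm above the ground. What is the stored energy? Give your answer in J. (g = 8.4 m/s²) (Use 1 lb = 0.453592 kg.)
Convert to SI: m = 21.9992 kg, h = 41.0 m
PE = mgh = (21.9992)(8.4)(41.0) = 7577 J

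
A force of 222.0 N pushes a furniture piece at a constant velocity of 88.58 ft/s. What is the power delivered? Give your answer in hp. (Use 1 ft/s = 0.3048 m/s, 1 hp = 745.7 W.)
Convert to SI: F = 222.0 N, v = 26.9992 m/s
P = Fv = (222.0)(26.9992) = 5993.82 W = 8.038 hp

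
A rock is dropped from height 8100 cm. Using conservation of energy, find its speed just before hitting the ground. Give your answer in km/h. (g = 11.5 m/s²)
Convert to SI: h = 81.0 m
mgh = ½mv² ⇒ v = √(2gh) = √(2·11.5·81.0) = 43.1625 m/s = 155.4 km/h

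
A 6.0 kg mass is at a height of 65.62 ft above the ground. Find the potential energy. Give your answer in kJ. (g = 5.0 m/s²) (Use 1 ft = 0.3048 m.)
Convert to SI: m = 6.0 kg, h = 20.001 m
PE = mgh = (6.0)(5.0)(20.001) = 600.029 J = 0.6 kJ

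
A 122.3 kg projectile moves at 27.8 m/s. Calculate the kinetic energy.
KE = ½mv² = ½(122.3)(27.8)² = 47260 J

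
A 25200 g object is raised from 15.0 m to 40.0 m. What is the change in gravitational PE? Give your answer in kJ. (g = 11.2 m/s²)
Convert to SI: m = 25.2 kg, Δh = 25.0 m
ΔPE = mgΔh = (25.2)(11.2)(25.0) = 7056.0 J = 7.056 kJ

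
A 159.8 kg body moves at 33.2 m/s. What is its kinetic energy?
KE = ½mv² = ½(159.8)(33.2)² = 88070 J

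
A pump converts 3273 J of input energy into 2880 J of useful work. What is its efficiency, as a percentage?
η = W_out/W_in = 2880/3273 = 87.99%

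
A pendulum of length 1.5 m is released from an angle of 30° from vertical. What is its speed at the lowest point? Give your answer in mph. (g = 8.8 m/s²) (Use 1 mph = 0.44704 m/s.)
h = L(1 − cosθ) = 1.5(1 − cos30°) = 0.200962 m
v = √(2gh) = √(2·8.8·0.200962) = 1.88067 m/s = 4.207 mph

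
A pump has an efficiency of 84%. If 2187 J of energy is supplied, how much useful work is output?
W_out = η·W_in = 0.84·2187 = 1837.08 J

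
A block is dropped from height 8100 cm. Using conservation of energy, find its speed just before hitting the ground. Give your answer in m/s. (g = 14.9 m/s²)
Convert to SI: h = 81.0 m
mgh = ½mv² ⇒ v = √(2gh) = √(2·14.9·81.0) = 49.13 m/s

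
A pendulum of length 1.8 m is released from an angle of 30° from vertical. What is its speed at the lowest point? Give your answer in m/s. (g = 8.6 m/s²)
h = L(1 − cosθ) = 1.8(1 − cos30°) = 0.241154 m
v = √(2gh) = √(2·8.6·0.241154) = 2.037 m/s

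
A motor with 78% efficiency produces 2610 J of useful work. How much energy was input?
W_in = W_out/η = 2610/0.78 = 3346 J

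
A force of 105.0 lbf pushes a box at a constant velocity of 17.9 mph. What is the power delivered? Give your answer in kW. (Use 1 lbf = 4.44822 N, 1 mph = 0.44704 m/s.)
Convert to SI: F = 467.063 N, v = 8.00202 m/s
P = Fv = (467.063)(8.00202) = 3737.45 W = 3.737 kW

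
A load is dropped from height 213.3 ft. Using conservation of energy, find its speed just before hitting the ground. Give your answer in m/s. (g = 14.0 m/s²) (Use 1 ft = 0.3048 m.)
Convert to SI: h = 65.0138 m
mgh = ½mv² ⇒ v = √(2gh) = √(2·14.0·65.0138) = 42.67 m/s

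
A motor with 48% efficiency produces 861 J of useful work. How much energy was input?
W_in = W_out/η = 861/0.48 = 1794 J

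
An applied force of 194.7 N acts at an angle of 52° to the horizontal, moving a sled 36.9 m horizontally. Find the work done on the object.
W = F·d·cosθ = (194.7)(36.9)cos(52°) = 4423 J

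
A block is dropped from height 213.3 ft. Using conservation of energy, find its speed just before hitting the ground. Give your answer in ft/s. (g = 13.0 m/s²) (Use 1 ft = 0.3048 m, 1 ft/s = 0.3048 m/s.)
Convert to SI: h = 65.0138 m
mgh = ½mv² ⇒ v = √(2gh) = √(2·13.0·65.0138) = 41.114 m/s = 134.9 ft/s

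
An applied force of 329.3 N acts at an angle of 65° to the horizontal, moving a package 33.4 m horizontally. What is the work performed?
W = F·d·cosθ = (329.3)(33.4)cos(65°) = 4648 J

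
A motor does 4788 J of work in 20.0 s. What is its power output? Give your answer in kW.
P = W/t = 4788.0/20.0 = 239.4 W = 0.2394 kW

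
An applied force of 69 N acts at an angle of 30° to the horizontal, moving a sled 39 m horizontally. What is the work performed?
W = F·d·cosθ = (69)(39)cos(30°) = 2330 J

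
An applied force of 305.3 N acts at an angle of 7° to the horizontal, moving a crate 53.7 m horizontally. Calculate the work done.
W = F·d·cosθ = (305.3)(53.7)cos(7°) = 16270 J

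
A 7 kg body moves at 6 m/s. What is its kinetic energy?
KE = ½mv² = ½(7)(6)² = 126.0 J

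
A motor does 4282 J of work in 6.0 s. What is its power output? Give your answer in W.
P = W/t = 4282.0/6.0 = 713.7 W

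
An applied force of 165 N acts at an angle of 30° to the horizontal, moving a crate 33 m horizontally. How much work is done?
W = F·d·cosθ = (165)(33)cos(30°) = 4716 J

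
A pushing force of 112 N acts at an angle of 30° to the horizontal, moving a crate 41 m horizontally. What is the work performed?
W = F·d·cosθ = (112)(41)cos(30°) = 3977 J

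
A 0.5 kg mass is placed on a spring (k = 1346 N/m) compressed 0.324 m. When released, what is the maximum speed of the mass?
½kx² = ½mv² ⇒ v = x√(k/m) = (0.324)√(1346/0.5) = 16.81 m/s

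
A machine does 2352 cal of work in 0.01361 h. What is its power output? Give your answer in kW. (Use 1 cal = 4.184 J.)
Convert to SI: W = 9840.77 J, t = 48.996 s
P = W/t = 9840.77/48.996 = 200.848 W = 0.2008 kW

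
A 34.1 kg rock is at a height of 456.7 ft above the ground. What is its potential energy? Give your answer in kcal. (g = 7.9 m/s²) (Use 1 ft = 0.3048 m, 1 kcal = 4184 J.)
Convert to SI: m = 34.1 kg, h = 139.202 m
PE = mgh = (34.1)(7.9)(139.202) = 37499.7 J = 8.963 kcal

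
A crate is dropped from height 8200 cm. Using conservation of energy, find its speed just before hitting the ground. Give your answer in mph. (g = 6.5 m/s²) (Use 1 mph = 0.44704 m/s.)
Convert to SI: h = 82.0 m
mgh = ½mv² ⇒ v = √(2gh) = √(2·6.5·82.0) = 32.6497 m/s = 73.04 mph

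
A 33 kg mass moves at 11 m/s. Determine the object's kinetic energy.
KE = ½mv² = ½(33)(11)² = 1996.5 J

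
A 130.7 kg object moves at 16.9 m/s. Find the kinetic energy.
KE = ½mv² = ½(130.7)(16.9)² = 18660 J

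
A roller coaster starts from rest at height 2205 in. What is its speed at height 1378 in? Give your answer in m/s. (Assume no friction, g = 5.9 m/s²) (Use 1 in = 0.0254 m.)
Convert to SI: h₁−h₂ = 21.0058 m
mgh₁ = mgh₂ + ½mv² ⇒ v = √(2g(h₁−h₂)) = √(2·5.9·21.0058) = 15.74 m/s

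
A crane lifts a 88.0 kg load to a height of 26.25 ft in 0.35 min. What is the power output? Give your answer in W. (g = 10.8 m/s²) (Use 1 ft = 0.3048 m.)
Convert to SI: m = 88.0 kg, h = 8.001 m, t = 21.0 s
P = mgh/t = (88.0)(10.8)(8.001)/21.0 = 362.1 W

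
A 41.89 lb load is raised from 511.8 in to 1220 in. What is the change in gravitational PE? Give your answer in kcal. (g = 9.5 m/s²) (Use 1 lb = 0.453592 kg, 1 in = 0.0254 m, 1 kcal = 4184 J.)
Convert to SI: m = 19.001 kg, Δh = 17.9883 m
ΔPE = mgΔh = (19.001)(9.5)(17.9883) = 3247.05 J = 0.7761 kcal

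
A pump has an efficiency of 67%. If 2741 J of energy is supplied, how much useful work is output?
W_out = η·W_in = 0.67·2741 = 1836.47 J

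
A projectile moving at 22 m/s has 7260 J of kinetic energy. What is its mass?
m = 2·KE/v² = 2·7260/(22)² = 30.0 kg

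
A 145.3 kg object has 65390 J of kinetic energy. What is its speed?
v = √(2·KE/m) = √(2·65390/145.3) = 30.0 m/s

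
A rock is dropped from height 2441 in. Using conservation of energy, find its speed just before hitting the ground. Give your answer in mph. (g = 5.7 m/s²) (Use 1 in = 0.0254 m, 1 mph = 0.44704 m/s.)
Convert to SI: h = 62.0014 m
mgh = ½mv² ⇒ v = √(2gh) = √(2·5.7·62.0014) = 26.586 m/s = 59.47 mph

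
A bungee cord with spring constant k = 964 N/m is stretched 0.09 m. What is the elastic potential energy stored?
PE = ½kx² = ½(964)(0.09)² = 3.904 J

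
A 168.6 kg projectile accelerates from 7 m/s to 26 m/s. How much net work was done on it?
W = ΔKE = ½m(v₂² − v₁²) = ½(168.6)(26² − 7²) = 52856.1 J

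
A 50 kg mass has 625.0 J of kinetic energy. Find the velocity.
v = √(2·KE/m) = √(2·625.0/50) = 5.0 m/s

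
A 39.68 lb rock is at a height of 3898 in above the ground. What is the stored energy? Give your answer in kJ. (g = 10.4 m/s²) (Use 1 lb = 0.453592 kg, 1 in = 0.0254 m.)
Convert to SI: m = 17.9985 kg, h = 99.0092 m
PE = mgh = (17.9985)(10.4)(99.0092) = 18533.0 J = 18.53 kJ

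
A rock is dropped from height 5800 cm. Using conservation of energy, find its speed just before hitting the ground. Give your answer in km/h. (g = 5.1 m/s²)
Convert to SI: h = 58.0 m
mgh = ½mv² ⇒ v = √(2gh) = √(2·5.1·58.0) = 24.3228 m/s = 87.56 km/h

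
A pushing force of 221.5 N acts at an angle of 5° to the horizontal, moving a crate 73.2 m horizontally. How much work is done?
W = F·d·cosθ = (221.5)(73.2)cos(5°) = 16150 J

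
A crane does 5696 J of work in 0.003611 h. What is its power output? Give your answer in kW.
Convert to SI: W = 5696.0 J, t = 12.9996 s
P = W/t = 5696.0/12.9996 = 438.167 W = 0.4382 kW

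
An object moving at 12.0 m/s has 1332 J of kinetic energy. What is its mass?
m = 2·KE/v² = 2·1332/(12.0)² = 18.5 kg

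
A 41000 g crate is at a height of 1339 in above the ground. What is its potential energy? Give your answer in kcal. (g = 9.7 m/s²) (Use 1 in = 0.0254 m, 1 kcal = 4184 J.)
Convert to SI: m = 41.0 kg, h = 34.0106 m
PE = mgh = (41.0)(9.7)(34.0106) = 13526.0 J = 3.233 kcal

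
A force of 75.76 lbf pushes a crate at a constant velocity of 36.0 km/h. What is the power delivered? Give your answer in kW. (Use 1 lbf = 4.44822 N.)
Convert to SI: F = 336.997 N, v = 10.0 m/s
P = Fv = (336.997)(10.0) = 3369.97 W = 3.37 kW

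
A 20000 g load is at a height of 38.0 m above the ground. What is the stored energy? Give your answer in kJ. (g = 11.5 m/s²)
Convert to SI: m = 20.0 kg, h = 38.0 m
PE = mgh = (20.0)(11.5)(38.0) = 8740.0 J = 8.74 kJ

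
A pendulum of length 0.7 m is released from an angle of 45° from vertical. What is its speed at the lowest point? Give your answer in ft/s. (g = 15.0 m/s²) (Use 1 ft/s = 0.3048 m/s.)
h = L(1 − cosθ) = 0.7(1 − cos45°) = 0.205025 m
v = √(2gh) = √(2·15.0·0.205025) = 2.48007 m/s = 8.137 ft/s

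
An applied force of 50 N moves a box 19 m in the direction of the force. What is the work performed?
W = F·d = (50)(19) = 950.0 J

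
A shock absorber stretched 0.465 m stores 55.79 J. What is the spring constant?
k = 2·PE/x² = 2·55.79/(0.465)² = 516.0 N/m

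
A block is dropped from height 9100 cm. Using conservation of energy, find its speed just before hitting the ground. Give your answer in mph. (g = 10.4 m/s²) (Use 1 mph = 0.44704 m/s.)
Convert to SI: h = 91.0 m
mgh = ½mv² ⇒ v = √(2gh) = √(2·10.4·91.0) = 43.5063 m/s = 97.32 mph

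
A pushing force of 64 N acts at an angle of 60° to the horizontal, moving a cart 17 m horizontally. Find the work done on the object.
W = F·d·cosθ = (64)(17)cos(60°) = 544.0 J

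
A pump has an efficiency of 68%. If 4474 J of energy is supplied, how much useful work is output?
W_out = η·W_in = 0.68·4474 = 3042.32 J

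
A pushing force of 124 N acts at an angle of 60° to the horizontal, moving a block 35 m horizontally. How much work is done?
W = F·d·cosθ = (124)(35)cos(60°) = 2170 J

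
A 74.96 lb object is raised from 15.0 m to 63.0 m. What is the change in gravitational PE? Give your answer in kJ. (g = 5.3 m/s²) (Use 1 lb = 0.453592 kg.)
Convert to SI: m = 34.0013 kg, Δh = 48.0 m
ΔPE = mgΔh = (34.0013)(5.3)(48.0) = 8649.92 J = 8.65 kJ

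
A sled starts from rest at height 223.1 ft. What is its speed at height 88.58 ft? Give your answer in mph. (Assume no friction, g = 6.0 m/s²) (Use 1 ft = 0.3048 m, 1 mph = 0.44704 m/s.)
Convert to SI: h₁−h₂ = 41.0017 m
mgh₁ = mgh₂ + ½mv² ⇒ v = √(2g(h₁−h₂)) = √(2·6.0·41.0017) = 22.1815 m/s = 49.62 mph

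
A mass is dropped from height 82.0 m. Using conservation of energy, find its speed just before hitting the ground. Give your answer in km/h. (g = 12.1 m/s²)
mgh = ½mv² ⇒ v = √(2gh) = √(2·12.1·82.0) = 44.5466 m/s = 160.4 km/h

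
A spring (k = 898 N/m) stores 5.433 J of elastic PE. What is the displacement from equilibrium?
x = √(2·PE/k) = √(2·5.433/898) = 0.11 m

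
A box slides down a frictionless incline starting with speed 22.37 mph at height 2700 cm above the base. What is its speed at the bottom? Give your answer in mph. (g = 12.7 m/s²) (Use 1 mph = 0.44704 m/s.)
Convert to SI: v₀ = 10.0003 m/s, h = 27.0 m
½mv₀² + mgh = ½mv² ⇒ v = √(v₀² + 2gh) = √(10.0003² + 2·12.7·27.0) = 28.0322 m/s = 62.71 mph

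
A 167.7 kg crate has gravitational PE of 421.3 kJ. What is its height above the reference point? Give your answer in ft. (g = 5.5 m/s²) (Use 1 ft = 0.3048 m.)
Convert to SI: m = 167.7 kg, PE = 421300 J
h = PE/(mg) = 421300/(167.7·5.5) = 456.768 m = 1499 ft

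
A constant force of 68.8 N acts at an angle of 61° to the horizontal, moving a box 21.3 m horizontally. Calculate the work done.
W = F·d·cosθ = (68.8)(21.3)cos(61°) = 710.5 J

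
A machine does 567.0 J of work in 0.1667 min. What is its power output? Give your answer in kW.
Convert to SI: W = 567.0 J, t = 10.002 s
P = W/t = 567.0/10.002 = 56.6887 W = 0.05669 kW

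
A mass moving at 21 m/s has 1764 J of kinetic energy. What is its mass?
m = 2·KE/v² = 2·1764/(21)² = 8.0 kg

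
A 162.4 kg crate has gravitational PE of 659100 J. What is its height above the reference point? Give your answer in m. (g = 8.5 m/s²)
h = PE/(mg) = 659100/(162.4·8.5) = 477.5 m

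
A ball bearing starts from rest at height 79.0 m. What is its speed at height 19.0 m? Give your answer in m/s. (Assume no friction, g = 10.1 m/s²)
mgh₁ = mgh₂ + ½mv² ⇒ v = √(2g(h₁−h₂)) = √(2·10.1·60.0) = 34.81 m/s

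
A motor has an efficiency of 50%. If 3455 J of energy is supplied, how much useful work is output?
W_out = η·W_in = 0.5·3455 = 1727.5 J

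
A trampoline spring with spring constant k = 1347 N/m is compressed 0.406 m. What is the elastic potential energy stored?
PE = ½kx² = ½(1347)(0.406)² = 111.0 J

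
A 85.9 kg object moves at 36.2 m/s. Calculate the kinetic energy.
KE = ½mv² = ½(85.9)(36.2)² = 56280 J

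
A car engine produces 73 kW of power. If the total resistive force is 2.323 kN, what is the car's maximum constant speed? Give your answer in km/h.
Convert to SI: F = 2323.0 N
P = Fv ⇒ v = P/F = 73000 W/2323.0 N = 31.4249 m/s = 113.1 km/h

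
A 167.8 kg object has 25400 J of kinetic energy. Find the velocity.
v = √(2·KE/m) = √(2·25400/167.8) = 17.4 m/s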